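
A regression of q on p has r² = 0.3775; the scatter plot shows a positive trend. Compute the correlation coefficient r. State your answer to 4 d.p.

0.6144

|r| = √0.3775 = 0.6144
The association is positive, so r = 0.6144.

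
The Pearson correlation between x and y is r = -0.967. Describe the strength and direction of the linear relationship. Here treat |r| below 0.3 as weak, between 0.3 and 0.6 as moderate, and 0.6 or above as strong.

r = -0.967 < 0 so the relationship is negative.
|r| = 0.967, which falls in the strong range.

strong negative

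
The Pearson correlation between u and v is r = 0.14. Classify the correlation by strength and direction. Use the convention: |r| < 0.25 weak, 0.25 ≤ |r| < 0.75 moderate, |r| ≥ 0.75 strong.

r = 0.14 > 0 so the relationship is positive.
|r| = 0.14, which falls in the weak range.

weak positive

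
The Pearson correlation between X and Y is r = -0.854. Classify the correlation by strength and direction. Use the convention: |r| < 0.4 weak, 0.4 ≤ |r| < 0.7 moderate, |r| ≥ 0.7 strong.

strong negative

r = -0.854 < 0 so the relationship is negative.
|r| = 0.854, which falls in the strong range.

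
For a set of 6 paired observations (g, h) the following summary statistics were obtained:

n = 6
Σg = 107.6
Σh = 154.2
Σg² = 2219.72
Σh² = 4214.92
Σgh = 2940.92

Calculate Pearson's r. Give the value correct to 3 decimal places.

r = (nΣgh − ΣgΣh) / √[(nΣg² − (Σg)²)(nΣh² − (Σh)²)]
Numerator: 6×2940.92 − 107.6×154.2 = 1053.6
Denominator: √[(13318.32 − 11577.76)(25289.52 − 23777.64)] = √[1740.56 × 1511.88] = 1622.1954
r = 1053.6 / 1622.1954 ≈ 0.649

0.649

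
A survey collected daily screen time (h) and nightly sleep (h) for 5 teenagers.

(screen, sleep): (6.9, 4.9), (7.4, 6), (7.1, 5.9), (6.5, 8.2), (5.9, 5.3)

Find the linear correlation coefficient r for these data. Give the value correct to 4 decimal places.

n = 5, Σx = 33.8, Σy = 30.3, Σx² = 229.84, Σy² = 190.15, Σxy = 204.67
nΣxy − ΣxΣy = 1023.35 − 1024.14 = -0.79
nΣx² − (Σx)² = 1149.2 − 1142.44 = 6.76; nΣy² − (Σy)² = 950.75 − 918.09 = 32.66
r = -0.79 / √(6.76 × 32.66) = -0.79 / 14.8587 ≈ -0.0532

-0.0532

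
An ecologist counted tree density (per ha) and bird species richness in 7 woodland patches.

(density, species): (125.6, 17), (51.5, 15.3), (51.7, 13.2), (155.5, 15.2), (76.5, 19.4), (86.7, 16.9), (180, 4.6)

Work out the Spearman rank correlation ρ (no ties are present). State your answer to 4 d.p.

Rank density: 5, 1, 2, 6, 3, 4, 7
Rank species: 6, 4, 2, 3, 7, 5, 1
d = rank(density) − rank(species): -1, -3, 0, 3, -4, -1, 6; Σd² = 72
ρ = 1 − 6Σd² / [n(n²−1)] = 1 − 6×72 / (7×48) = 1 − 432/336 ≈ -0.2857

-0.2857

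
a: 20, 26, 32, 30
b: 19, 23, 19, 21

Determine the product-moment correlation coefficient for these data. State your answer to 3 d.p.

0.066

n = 4, Σa = 108, Σb = 82, Σa² = 3000, Σb² = 1692, Σab = 2216
nΣab − ΣaΣb = 8864 − 8856 = 8
nΣa² − (Σa)² = 12000 − 11664 = 336; nΣb² − (Σb)² = 6768 − 6724 = 44
r = 8 / √(336 × 44) = 8 / 121.5895 ≈ 0.066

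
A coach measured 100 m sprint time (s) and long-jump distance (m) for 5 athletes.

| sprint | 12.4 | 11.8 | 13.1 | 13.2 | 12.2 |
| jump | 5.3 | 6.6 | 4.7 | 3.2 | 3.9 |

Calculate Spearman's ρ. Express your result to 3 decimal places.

Rank sprint: 3, 1, 4, 5, 2
Rank jump: 4, 5, 3, 1, 2
d = rank(sprint) − rank(jump): -1, -4, 1, 4, 0; Σd² = 34
ρ = 1 − 6Σd² / [n(n²−1)] = 1 − 6×34 / (5×24) = 1 − 204/120 ≈ -0.700

-0.700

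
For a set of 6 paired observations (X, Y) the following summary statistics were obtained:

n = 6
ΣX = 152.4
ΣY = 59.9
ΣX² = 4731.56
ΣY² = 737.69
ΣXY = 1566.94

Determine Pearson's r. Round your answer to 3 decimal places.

r = (nΣXY − ΣXΣY) / √[(nΣX² − (ΣX)²)(nΣY² − (ΣY)²)]
Numerator: 6×1566.94 − 152.4×59.9 = 272.88
Denominator: √[(28389.36 − 23225.76)(4426.14 − 3588.01)] = √[5163.6 × 838.13] = 2080.3288
r = 272.88 / 2080.3288 ≈ 0.131

0.131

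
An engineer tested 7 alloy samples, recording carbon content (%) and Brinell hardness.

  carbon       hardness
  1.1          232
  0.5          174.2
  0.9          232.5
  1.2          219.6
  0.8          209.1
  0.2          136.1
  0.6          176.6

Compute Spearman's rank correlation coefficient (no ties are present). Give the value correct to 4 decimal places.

0.8571

Rank carbon: 6, 2, 5, 7, 4, 1, 3
Rank hardness: 6, 2, 7, 5, 4, 1, 3
d = rank(carbon) − rank(hardness): 0, 0, -2, 2, 0, 0, 0; Σd² = 8
ρ = 1 − 6Σd² / [n(n²−1)] = 1 − 6×8 / (7×48) = 1 − 48/336 ≈ 0.8571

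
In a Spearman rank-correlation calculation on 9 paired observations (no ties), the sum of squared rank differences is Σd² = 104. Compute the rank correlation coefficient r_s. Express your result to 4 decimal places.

ρ = 1 − 6Σd² / [n(n²−1)] = 1 − 6×104 / (9×80)
  = 1 − 624/720 = 1 − 0.86667 ≈ 0.1333

0.1333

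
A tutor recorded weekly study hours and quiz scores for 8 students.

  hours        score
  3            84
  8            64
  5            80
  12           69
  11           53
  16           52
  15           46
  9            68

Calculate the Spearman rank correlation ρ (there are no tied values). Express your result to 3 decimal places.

Rank hours: 1, 3, 2, 6, 5, 8, 7, 4
Rank score: 8, 4, 7, 6, 3, 2, 1, 5
d = rank(hours) − rank(score): -7, -1, -5, 0, 2, 6, 6, -1; Σd² = 152
ρ = 1 − 6Σd² / [n(n²−1)] = 1 − 6×152 / (8×63) = 1 − 912/504 ≈ -0.810

-0.810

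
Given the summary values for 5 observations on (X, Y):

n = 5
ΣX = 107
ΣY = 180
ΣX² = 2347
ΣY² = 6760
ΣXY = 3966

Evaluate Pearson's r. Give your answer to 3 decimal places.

0.901

r = (nΣXY − ΣXΣY) / √[(nΣX² − (ΣX)²)(nΣY² − (ΣY)²)]
Numerator: 5×3966 − 107×180 = 570
Denominator: √[(11735 − 11449)(33800 − 32400)] = √[286 × 1400] = 632.7717
r = 570 / 632.7717 ≈ 0.901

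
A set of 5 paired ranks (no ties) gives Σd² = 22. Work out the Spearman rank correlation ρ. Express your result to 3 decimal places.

ρ = 1 − 6Σd² / [n(n²−1)] = 1 − 6×22 / (5×24)
  = 1 − 132/120 = 1 − 1.1000 ≈ -0.100

-0.100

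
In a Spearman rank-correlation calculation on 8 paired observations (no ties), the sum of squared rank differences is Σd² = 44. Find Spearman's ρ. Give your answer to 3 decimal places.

ρ = 1 − 6Σd² / [n(n²−1)] = 1 − 6×44 / (8×63)
  = 1 − 264/504 = 1 − 0.5238 ≈ 0.476

0.476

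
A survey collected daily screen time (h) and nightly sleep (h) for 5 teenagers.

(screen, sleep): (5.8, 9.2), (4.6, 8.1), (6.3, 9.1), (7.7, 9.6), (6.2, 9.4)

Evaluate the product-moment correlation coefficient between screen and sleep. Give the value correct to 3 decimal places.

0.891

n = 5, Σx = 30.6, Σy = 45.4, Σx² = 192.22, Σy² = 413.58, Σxy = 280.15
nΣxy − ΣxΣy = 1400.75 − 1389.24 = 11.51
nΣx² − (Σx)² = 961.1 − 936.36 = 24.74; nΣy² − (Σy)² = 2067.9 − 2061.16 = 6.74
r = 11.51 / √(24.74 × 6.74) = 11.51 / 12.9131 ≈ 0.891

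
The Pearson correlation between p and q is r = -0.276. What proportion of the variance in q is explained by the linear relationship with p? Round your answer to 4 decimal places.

0.0762

r² = (-0.276)² = 0.0762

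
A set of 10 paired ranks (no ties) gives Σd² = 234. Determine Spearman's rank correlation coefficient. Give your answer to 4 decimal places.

ρ = 1 − 6Σd² / [n(n²−1)] = 1 − 6×234 / (10×99)
  = 1 − 1404/990 = 1 − 1.41818 ≈ -0.4182

-0.4182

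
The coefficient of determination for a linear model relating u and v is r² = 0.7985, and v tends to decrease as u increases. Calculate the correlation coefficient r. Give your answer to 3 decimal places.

|r| = √0.7985 = 0.894
The association is negative, so r = −0.894.

-0.894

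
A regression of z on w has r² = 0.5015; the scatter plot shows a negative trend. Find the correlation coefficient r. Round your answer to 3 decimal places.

-0.708

|r| = √0.5015 = 0.708
The association is negative, so r = −0.708.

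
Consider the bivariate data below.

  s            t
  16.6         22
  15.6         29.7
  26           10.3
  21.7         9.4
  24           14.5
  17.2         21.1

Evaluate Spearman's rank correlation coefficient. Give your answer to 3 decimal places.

Rank s: 2, 1, 6, 4, 5, 3
Rank t: 5, 6, 2, 1, 3, 4
d = rank(s) − rank(t): -3, -5, 4, 3, 2, -1; Σd² = 64
ρ = 1 − 6Σd² / [n(n²−1)] = 1 − 6×64 / (6×35) = 1 − 384/210 ≈ -0.829

-0.829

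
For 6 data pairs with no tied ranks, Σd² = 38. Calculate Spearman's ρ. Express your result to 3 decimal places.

ρ = 1 − 6Σd² / [n(n²−1)] = 1 − 6×38 / (6×35)
  = 1 − 228/210 = 1 − 1.0857 ≈ -0.086

-0.086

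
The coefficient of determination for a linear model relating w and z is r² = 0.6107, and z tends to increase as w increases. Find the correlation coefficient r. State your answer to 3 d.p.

0.781

|r| = √0.6107 = 0.781
The association is positive, so r = 0.781.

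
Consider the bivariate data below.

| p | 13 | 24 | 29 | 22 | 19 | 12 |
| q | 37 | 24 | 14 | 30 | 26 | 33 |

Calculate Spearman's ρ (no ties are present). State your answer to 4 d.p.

-0.8857

Rank p: 2, 5, 6, 4, 3, 1
Rank q: 6, 2, 1, 4, 3, 5
d = rank(p) − rank(q): -4, 3, 5, 0, 0, -4; Σd² = 66
ρ = 1 − 6Σd² / [n(n²−1)] = 1 − 6×66 / (6×35) = 1 − 396/210 ≈ -0.8857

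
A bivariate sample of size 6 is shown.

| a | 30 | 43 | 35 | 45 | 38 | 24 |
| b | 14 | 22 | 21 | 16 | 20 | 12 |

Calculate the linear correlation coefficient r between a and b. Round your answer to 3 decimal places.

0.657

n = 6, Σa = 215, Σb = 105, Σa² = 8019, Σb² = 1921, Σab = 3869
nΣab − ΣaΣb = 23214 − 22575 = 639
nΣa² − (Σa)² = 48114 − 46225 = 1889; nΣb² − (Σb)² = 11526 − 11025 = 501
r = 639 / √(1889 × 501) = 639 / 972.8253 ≈ 0.657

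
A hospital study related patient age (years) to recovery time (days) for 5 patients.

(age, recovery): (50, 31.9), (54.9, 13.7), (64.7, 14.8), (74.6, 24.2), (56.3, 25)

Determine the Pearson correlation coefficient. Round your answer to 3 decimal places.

n = 5, Σx = 300.5, Σy = 109.6, Σx² = 18434.95, Σy² = 2634.98, Σxy = 6517.51
nΣxy − ΣxΣy = 32587.55 − 32934.8 = -347.25
nΣx² − (Σx)² = 92174.75 − 90300.25 = 1874.5; nΣy² − (Σy)² = 13174.9 − 12012.16 = 1162.74
r = -347.25 / √(1874.5 × 1162.74) = -347.25 / 1476.3320 ≈ -0.235

-0.235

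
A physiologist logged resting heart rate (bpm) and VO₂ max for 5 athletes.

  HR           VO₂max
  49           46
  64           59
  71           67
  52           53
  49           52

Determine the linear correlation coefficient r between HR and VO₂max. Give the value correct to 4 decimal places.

n = 5, Σx = 285, Σy = 277, Σx² = 16643, Σy² = 15599, Σxy = 16091
nΣxy − ΣxΣy = 80455 − 78945 = 1510
nΣx² − (Σx)² = 83215 − 81225 = 1990; nΣy² − (Σy)² = 77995 − 76729 = 1266
r = 1510 / √(1990 × 1266) = 1510 / 1587.2429 ≈ 0.9513

0.9513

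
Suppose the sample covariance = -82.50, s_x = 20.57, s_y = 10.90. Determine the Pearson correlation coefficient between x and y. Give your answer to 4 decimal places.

r = Cov(x,y) / (s_x · s_y) = -82.50 / (20.57 × 10.90)
  = -82.50 / 224.2130 ≈ -0.3680

-0.3680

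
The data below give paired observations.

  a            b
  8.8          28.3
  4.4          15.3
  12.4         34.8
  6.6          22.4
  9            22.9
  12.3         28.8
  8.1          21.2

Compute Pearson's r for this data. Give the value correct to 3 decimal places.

0.905

n = 7, Σa = 61.6, Σb = 173.7, Σa² = 592.02, Σb² = 4551.07, Σab = 1627.78
nΣab − ΣaΣb = 11394.46 − 10699.92 = 694.54
nΣa² − (Σa)² = 4144.14 − 3794.56 = 349.58; nΣb² − (Σb)² = 31857.49 − 30171.69 = 1685.8
r = 694.54 / √(349.58 × 1685.8) = 694.54 / 767.6731 ≈ 0.905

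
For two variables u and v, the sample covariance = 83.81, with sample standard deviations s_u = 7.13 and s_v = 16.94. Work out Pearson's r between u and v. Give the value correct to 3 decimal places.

0.694

r = Cov(u,v) / (s_u · s_v) = 83.81 / (7.13 × 16.94)
  = 83.81 / 120.7822 ≈ 0.694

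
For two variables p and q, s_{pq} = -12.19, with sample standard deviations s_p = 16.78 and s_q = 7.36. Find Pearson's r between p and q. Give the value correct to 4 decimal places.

-0.0987

r = Cov(p,q) / (s_p · s_q) = -12.19 / (16.78 × 7.36)
  = -12.19 / 123.5008 ≈ -0.0987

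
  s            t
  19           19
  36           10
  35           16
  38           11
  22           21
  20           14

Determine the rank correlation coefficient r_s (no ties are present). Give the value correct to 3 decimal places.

Rank s: 1, 5, 4, 6, 3, 2
Rank t: 5, 1, 4, 2, 6, 3
d = rank(s) − rank(t): -4, 4, 0, 4, -3, -1; Σd² = 58
ρ = 1 − 6Σd² / [n(n²−1)] = 1 − 6×58 / (6×35) = 1 − 348/210 ≈ -0.657

-0.657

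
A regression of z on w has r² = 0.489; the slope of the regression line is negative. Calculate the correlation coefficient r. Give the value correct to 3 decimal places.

-0.699

|r| = √0.489 = 0.699
The association is negative, so r = −0.699.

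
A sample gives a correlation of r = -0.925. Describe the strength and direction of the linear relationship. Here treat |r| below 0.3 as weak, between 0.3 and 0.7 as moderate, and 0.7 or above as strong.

strong negative

r = -0.925 < 0 so the relationship is negative.
|r| = 0.925, which falls in the strong range.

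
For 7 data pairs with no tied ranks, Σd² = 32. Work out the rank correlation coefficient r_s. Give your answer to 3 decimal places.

0.429

ρ = 1 − 6Σd² / [n(n²−1)] = 1 − 6×32 / (7×48)
  = 1 − 192/336 = 1 − 0.5714 ≈ 0.429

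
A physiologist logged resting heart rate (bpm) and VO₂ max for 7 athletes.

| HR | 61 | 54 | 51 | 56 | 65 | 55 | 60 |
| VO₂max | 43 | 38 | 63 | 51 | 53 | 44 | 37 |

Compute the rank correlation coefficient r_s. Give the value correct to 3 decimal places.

-0.143

Rank HR: 6, 2, 1, 4, 7, 3, 5
Rank VO₂max: 3, 2, 7, 5, 6, 4, 1
d = rank(HR) − rank(VO₂max): 3, 0, -6, -1, 1, -1, 4; Σd² = 64
ρ = 1 − 6Σd² / [n(n²−1)] = 1 − 6×64 / (7×48) = 1 − 384/336 ≈ -0.143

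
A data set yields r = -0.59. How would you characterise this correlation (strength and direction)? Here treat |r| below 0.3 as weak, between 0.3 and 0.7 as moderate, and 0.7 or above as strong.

moderate negative

r = -0.59 < 0 so the relationship is negative.
|r| = 0.59, which falls in the moderate range.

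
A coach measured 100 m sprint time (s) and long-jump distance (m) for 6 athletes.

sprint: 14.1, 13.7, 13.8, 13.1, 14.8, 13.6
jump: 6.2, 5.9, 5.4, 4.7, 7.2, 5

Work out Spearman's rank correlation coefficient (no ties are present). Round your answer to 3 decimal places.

0.943

Rank sprint: 5, 3, 4, 1, 6, 2
Rank jump: 5, 4, 3, 1, 6, 2
d = rank(sprint) − rank(jump): 0, -1, 1, 0, 0, 0; Σd² = 2
ρ = 1 − 6Σd² / [n(n²−1)] = 1 − 6×2 / (6×35) = 1 − 12/210 ≈ 0.943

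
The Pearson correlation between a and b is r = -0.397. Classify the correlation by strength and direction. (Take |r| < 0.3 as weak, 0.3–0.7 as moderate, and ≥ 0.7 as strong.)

moderate negative

r = -0.397 < 0 so the relationship is negative.
|r| = 0.397, which falls in the moderate range.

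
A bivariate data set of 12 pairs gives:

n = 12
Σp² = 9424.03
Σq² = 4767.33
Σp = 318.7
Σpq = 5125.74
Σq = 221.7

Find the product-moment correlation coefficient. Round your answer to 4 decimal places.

r = (nΣpq − ΣpΣq) / √[(nΣp² − (Σp)²)(nΣq² − (Σq)²)]
Numerator: 12×5125.74 − 318.7×221.7 = -9146.91
Denominator: √[(113088.36 − 101569.69)(57207.96 − 49150.89)] = √[11518.67 × 8057.07] = 9633.6250
r = -9146.91 / 9633.6250 ≈ -0.9495

-0.9495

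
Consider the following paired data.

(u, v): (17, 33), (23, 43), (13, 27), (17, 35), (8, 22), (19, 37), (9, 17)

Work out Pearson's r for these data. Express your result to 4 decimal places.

0.9747

n = 7, Σu = 106, Σv = 214, Σu² = 1782, Σv² = 7034, Σuv = 3528
nΣuv − ΣuΣv = 24696 − 22684 = 2012
nΣu² − (Σu)² = 12474 − 11236 = 1238; nΣv² − (Σv)² = 49238 − 45796 = 3442
r = 2012 / √(1238 × 3442) = 2012 / 2064.2665 ≈ 0.9747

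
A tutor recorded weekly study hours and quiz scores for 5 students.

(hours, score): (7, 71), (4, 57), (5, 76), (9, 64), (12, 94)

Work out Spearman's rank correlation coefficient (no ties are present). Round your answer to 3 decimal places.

0.600

Rank hours: 3, 1, 2, 4, 5
Rank score: 3, 1, 4, 2, 5
d = rank(hours) − rank(score): 0, 0, -2, 2, 0; Σd² = 8
ρ = 1 − 6Σd² / [n(n²−1)] = 1 − 6×8 / (5×24) = 1 − 48/120 ≈ 0.600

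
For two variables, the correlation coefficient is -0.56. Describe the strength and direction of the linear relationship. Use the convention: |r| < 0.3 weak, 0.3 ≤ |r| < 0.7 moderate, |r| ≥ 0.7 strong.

r = -0.56 < 0 so the relationship is negative.
|r| = 0.56, which falls in the moderate range.

moderate negative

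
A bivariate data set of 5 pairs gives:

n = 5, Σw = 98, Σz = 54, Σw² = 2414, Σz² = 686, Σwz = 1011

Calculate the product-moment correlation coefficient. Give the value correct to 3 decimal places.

-0.211

r = (nΣwz − ΣwΣz) / √[(nΣw² − (Σw)²)(nΣz² − (Σz)²)]
Numerator: 5×1011 − 98×54 = -237
Denominator: √[(12070 − 9604)(3430 − 2916)] = √[2466 × 514] = 1125.8437
r = -237 / 1125.8437 ≈ -0.211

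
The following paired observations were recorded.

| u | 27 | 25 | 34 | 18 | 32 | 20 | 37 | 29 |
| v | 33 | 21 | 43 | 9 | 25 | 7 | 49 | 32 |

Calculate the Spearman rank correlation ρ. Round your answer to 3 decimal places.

0.881

Rank u: 4, 3, 7, 1, 6, 2, 8, 5
Rank v: 6, 3, 7, 2, 4, 1, 8, 5
d = rank(u) − rank(v): -2, 0, 0, -1, 2, 1, 0, 0; Σd² = 10
ρ = 1 − 6Σd² / [n(n²−1)] = 1 − 6×10 / (8×63) = 1 − 60/504 ≈ 0.881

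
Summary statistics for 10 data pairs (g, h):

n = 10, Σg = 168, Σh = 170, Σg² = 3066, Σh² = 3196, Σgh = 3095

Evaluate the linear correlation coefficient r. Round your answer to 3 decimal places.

0.875

r = (nΣgh − ΣgΣh) / √[(nΣg² − (Σg)²)(nΣh² − (Σh)²)]
Numerator: 10×3095 − 168×170 = 2390
Denominator: √[(30660 − 28224)(31960 − 28900)] = √[2436 × 3060] = 2730.2308
r = 2390 / 2730.2308 ≈ 0.875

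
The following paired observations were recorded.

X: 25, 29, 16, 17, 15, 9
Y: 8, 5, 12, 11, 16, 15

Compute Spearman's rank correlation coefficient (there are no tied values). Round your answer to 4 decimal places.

-0.9429

Rank X: 5, 6, 3, 4, 2, 1
Rank Y: 2, 1, 4, 3, 6, 5
d = rank(X) − rank(Y): 3, 5, -1, 1, -4, -4; Σd² = 68
ρ = 1 − 6Σd² / [n(n²−1)] = 1 − 6×68 / (6×35) = 1 − 408/210 ≈ -0.9429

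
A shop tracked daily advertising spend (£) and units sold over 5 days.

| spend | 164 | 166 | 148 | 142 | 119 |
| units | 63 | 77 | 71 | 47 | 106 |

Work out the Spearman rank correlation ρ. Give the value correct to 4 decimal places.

Rank spend: 4, 5, 3, 2, 1
Rank units: 2, 4, 3, 1, 5
d = rank(spend) − rank(units): 2, 1, 0, 1, -4; Σd² = 22
ρ = 1 − 6Σd² / [n(n²−1)] = 1 − 6×22 / (5×24) = 1 − 132/120 ≈ -0.1000

-0.1000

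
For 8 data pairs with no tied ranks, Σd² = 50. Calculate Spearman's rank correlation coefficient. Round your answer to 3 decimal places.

ρ = 1 − 6Σd² / [n(n²−1)] = 1 − 6×50 / (8×63)
  = 1 − 300/504 = 1 − 0.5952 ≈ 0.405

0.405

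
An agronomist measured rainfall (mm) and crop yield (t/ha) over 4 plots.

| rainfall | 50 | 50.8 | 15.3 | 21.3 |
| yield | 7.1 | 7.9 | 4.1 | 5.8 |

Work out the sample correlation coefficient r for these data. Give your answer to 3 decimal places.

0.937

n = 4, Σx = 137.4, Σy = 24.9, Σx² = 5768.42, Σy² = 163.27, Σxy = 942.59
nΣxy − ΣxΣy = 3770.36 − 3421.26 = 349.1
nΣx² − (Σx)² = 23073.68 − 18878.76 = 4194.92; nΣy² − (Σy)² = 653.08 − 620.01 = 33.07
r = 349.1 / √(4194.92 × 33.07) = 349.1 / 372.4594 ≈ 0.937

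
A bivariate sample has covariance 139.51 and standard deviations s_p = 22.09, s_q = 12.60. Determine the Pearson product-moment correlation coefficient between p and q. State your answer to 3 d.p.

0.501

r = Cov(p,q) / (s_p · s_q) = 139.51 / (22.09 × 12.60)
  = 139.51 / 278.3340 ≈ 0.501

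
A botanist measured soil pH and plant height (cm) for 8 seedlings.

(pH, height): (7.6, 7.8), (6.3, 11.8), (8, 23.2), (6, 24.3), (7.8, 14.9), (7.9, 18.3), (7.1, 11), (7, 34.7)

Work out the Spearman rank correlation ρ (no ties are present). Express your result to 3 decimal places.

Rank pH: 5, 2, 8, 1, 6, 7, 4, 3
Rank height: 1, 3, 6, 7, 4, 5, 2, 8
d = rank(pH) − rank(height): 4, -1, 2, -6, 2, 2, 2, -5; Σd² = 94
ρ = 1 − 6Σd² / [n(n²−1)] = 1 − 6×94 / (8×63) = 1 − 564/504 ≈ -0.119

-0.119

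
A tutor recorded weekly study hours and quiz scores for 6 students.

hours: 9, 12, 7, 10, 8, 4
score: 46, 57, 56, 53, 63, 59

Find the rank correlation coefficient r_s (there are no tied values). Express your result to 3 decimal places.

-0.371

Rank hours: 4, 6, 2, 5, 3, 1
Rank score: 1, 4, 3, 2, 6, 5
d = rank(hours) − rank(score): 3, 2, -1, 3, -3, -4; Σd² = 48
ρ = 1 − 6Σd² / [n(n²−1)] = 1 − 6×48 / (6×35) = 1 − 288/210 ≈ -0.371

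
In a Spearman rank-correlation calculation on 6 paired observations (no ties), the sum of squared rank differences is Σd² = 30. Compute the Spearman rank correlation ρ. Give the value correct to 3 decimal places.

0.143

ρ = 1 − 6Σd² / [n(n²−1)] = 1 − 6×30 / (6×35)
  = 1 − 180/210 = 1 − 0.8571 ≈ 0.143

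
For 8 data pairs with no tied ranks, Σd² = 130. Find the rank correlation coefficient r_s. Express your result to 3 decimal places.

-0.548

ρ = 1 − 6Σd² / [n(n²−1)] = 1 − 6×130 / (8×63)
  = 1 − 780/504 = 1 − 1.5476 ≈ -0.548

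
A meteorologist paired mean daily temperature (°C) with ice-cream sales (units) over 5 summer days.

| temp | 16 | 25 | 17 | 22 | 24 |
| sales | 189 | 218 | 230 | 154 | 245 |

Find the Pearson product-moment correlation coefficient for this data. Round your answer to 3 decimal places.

n = 5, Σx = 104, Σy = 1036, Σx² = 2230, Σy² = 219886, Σxy = 21652
nΣxy − ΣxΣy = 108260 − 107744 = 516
nΣx² − (Σx)² = 11150 − 10816 = 334; nΣy² − (Σy)² = 1099430 − 1073296 = 26134
r = 516 / √(334 × 26134) = 516 / 2954.4468 ≈ 0.175

0.175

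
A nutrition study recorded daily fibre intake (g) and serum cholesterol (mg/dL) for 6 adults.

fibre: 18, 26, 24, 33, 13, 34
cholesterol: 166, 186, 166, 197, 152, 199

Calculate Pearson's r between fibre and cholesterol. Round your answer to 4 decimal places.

0.9600

n = 6, Σx = 148, Σy = 1066, Σx² = 3990, Σy² = 191222, Σxy = 27051
nΣxy − ΣxΣy = 162306 − 157768 = 4538
nΣx² − (Σx)² = 23940 − 21904 = 2036; nΣy² − (Σy)² = 1147332 − 1136356 = 10976
r = 4538 / √(2036 × 10976) = 4538 / 4727.2757 ≈ 0.9600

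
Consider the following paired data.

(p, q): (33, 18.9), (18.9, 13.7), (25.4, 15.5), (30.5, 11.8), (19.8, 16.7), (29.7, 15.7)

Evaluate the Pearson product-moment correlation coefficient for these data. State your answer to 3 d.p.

0.187

n = 6, Σp = 157.3, Σq = 92.3, Σp² = 4295.75, Σq² = 1449.77, Σpq = 2433.18
nΣpq − ΣpΣq = 14599.08 − 14518.79 = 80.29
nΣp² − (Σp)² = 25774.5 − 24743.29 = 1031.21; nΣq² − (Σq)² = 8698.62 − 8519.29 = 179.33
r = 80.29 / √(1031.21 × 179.33) = 80.29 / 430.0313 ≈ 0.187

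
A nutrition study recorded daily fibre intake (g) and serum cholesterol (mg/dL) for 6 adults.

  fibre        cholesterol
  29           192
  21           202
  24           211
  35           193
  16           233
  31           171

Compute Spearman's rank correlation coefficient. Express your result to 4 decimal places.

Rank fibre: 4, 2, 3, 6, 1, 5
Rank cholesterol: 2, 4, 5, 3, 6, 1
d = rank(fibre) − rank(cholesterol): 2, -2, -2, 3, -5, 4; Σd² = 62
ρ = 1 − 6Σd² / [n(n²−1)] = 1 − 6×62 / (6×35) = 1 − 372/210 ≈ -0.7714

-0.7714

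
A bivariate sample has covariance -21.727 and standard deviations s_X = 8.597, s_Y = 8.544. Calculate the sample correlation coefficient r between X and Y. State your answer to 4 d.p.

r = Cov(X,Y) / (s_X · s_Y) = -21.727 / (8.597 × 8.544)
  = -21.727 / 73.4528 ≈ -0.2958

-0.2958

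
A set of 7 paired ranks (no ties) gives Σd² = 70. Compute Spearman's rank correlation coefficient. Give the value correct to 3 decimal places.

ρ = 1 − 6Σd² / [n(n²−1)] = 1 − 6×70 / (7×48)
  = 1 − 420/336 = 1 − 1.2500 ≈ -0.250

-0.250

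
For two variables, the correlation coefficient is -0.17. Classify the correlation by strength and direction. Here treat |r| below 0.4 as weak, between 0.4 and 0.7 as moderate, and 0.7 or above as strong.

r = -0.17 < 0 so the relationship is negative.
|r| = 0.17, which falls in the weak range.

weak negative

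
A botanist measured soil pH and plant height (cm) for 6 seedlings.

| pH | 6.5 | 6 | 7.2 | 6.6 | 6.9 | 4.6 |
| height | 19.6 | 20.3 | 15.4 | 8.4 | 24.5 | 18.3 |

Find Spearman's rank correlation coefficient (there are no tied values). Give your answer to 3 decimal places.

-0.143

Rank pH: 3, 2, 6, 4, 5, 1
Rank height: 4, 5, 2, 1, 6, 3
d = rank(pH) − rank(height): -1, -3, 4, 3, -1, -2; Σd² = 40
ρ = 1 − 6Σd² / [n(n²−1)] = 1 − 6×40 / (6×35) = 1 − 240/210 ≈ -0.143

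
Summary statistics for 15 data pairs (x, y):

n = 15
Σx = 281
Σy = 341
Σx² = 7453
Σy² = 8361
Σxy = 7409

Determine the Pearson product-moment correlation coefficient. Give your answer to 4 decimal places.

r = (nΣxy − ΣxΣy) / √[(nΣx² − (Σx)²)(nΣy² − (Σy)²)]
Numerator: 15×7409 − 281×341 = 15314
Denominator: √[(111795 − 78961)(125415 − 116281)] = √[32834 × 9134] = 17317.7873
r = 15314 / 17317.7873 ≈ 0.8843

0.8843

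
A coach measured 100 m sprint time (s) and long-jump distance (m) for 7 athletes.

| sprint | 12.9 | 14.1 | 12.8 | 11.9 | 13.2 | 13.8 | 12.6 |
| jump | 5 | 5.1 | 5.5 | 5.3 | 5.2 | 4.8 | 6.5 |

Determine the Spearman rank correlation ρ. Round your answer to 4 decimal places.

Rank sprint: 4, 7, 3, 1, 5, 6, 2
Rank jump: 2, 3, 6, 5, 4, 1, 7
d = rank(sprint) − rank(jump): 2, 4, -3, -4, 1, 5, -5; Σd² = 96
ρ = 1 − 6Σd² / [n(n²−1)] = 1 − 6×96 / (7×48) = 1 − 576/336 ≈ -0.7143

-0.7143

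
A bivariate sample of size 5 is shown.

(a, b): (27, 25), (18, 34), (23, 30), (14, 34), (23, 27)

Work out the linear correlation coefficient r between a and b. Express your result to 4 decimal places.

n = 5, Σa = 105, Σb = 150, Σa² = 2307, Σb² = 4566, Σab = 3074
nΣab − ΣaΣb = 15370 − 15750 = -380
nΣa² − (Σa)² = 11535 − 11025 = 510; nΣb² − (Σb)² = 22830 − 22500 = 330
r = -380 / √(510 × 330) = -380 / 410.2438 ≈ -0.9263

-0.9263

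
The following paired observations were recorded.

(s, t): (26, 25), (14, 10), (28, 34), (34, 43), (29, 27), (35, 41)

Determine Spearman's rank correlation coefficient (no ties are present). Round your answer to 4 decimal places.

Rank s: 2, 1, 3, 5, 4, 6
Rank t: 2, 1, 4, 6, 3, 5
d = rank(s) − rank(t): 0, 0, -1, -1, 1, 1; Σd² = 4
ρ = 1 − 6Σd² / [n(n²−1)] = 1 − 6×4 / (6×35) = 1 − 24/210 ≈ 0.8857

0.8857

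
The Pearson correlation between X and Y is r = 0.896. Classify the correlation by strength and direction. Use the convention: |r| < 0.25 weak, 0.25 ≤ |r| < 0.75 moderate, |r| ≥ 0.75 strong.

strong positive

r = 0.896 > 0 so the relationship is positive.
|r| = 0.896, which falls in the strong range.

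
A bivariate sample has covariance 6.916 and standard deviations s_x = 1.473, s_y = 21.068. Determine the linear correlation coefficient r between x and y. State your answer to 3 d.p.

r = Cov(x,y) / (s_x · s_y) = 6.916 / (1.473 × 21.068)
  = 6.916 / 31.0332 ≈ 0.223

0.223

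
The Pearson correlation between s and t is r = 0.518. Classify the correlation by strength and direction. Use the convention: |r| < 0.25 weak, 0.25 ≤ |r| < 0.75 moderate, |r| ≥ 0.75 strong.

moderate positive

r = 0.518 > 0 so the relationship is positive.
|r| = 0.518, which falls in the moderate range.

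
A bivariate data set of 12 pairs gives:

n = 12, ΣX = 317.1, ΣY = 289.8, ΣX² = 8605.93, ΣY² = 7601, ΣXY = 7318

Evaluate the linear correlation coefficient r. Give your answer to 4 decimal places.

-0.9203

r = (nΣXY − ΣXΣY) / √[(nΣX² − (ΣX)²)(nΣY² − (ΣY)²)]
Numerator: 12×7318 − 317.1×289.8 = -4079.58
Denominator: √[(103271.16 − 100552.41)(91212 − 83984.04)] = √[2718.75 × 7227.96] = 4432.9467
r = -4079.58 / 4432.9467 ≈ -0.9203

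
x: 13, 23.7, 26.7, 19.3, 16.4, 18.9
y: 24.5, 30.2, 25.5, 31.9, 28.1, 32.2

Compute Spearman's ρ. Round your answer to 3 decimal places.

Rank x: 1, 5, 6, 4, 2, 3
Rank y: 1, 4, 2, 5, 3, 6
d = rank(x) − rank(y): 0, 1, 4, -1, -1, -3; Σd² = 28
ρ = 1 − 6Σd² / [n(n²−1)] = 1 − 6×28 / (6×35) = 1 − 168/210 ≈ 0.200

0.200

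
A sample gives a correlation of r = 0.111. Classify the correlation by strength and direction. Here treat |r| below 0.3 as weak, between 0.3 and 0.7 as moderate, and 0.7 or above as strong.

r = 0.111 > 0 so the relationship is positive.
|r| = 0.111, which falls in the weak range.

weak positive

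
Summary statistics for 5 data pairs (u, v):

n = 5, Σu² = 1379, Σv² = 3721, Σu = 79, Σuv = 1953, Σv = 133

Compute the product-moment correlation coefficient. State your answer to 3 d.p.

r = (nΣuv − ΣuΣv) / √[(nΣu² − (Σu)²)(nΣv² − (Σv)²)]
Numerator: 5×1953 − 79×133 = -742
Denominator: √[(6895 − 6241)(18605 − 17689)] = √[654 × 916] = 773.9922
r = -742 / 773.9922 ≈ -0.959

-0.959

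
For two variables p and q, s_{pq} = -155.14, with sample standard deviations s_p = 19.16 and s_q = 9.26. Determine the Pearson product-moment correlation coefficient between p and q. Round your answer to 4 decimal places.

r = Cov(p,q) / (s_p · s_q) = -155.14 / (19.16 × 9.26)
  = -155.14 / 177.4216 ≈ -0.8744

-0.8744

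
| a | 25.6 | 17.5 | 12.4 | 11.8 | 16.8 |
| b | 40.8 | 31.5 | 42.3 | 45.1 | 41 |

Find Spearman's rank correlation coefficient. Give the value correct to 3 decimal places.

Rank a: 5, 4, 2, 1, 3
Rank b: 2, 1, 4, 5, 3
d = rank(a) − rank(b): 3, 3, -2, -4, 0; Σd² = 38
ρ = 1 − 6Σd² / [n(n²−1)] = 1 − 6×38 / (5×24) = 1 − 228/120 ≈ -0.900

-0.900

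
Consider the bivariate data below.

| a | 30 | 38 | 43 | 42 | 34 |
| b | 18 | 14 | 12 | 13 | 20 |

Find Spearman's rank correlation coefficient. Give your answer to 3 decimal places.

Rank a: 1, 3, 5, 4, 2
Rank b: 4, 3, 1, 2, 5
d = rank(a) − rank(b): -3, 0, 4, 2, -3; Σd² = 38
ρ = 1 − 6Σd² / [n(n²−1)] = 1 − 6×38 / (5×24) = 1 − 228/120 ≈ -0.900

-0.900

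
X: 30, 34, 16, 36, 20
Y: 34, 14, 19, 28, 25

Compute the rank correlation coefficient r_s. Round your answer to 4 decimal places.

Rank X: 3, 4, 1, 5, 2
Rank Y: 5, 1, 2, 4, 3
d = rank(X) − rank(Y): -2, 3, -1, 1, -1; Σd² = 16
ρ = 1 − 6Σd² / [n(n²−1)] = 1 − 6×16 / (5×24) = 1 − 96/120 ≈ 0.2000

0.2000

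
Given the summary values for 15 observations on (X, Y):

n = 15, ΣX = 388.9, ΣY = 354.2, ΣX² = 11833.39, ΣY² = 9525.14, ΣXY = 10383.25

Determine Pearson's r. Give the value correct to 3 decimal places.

0.842

r = (nΣXY − ΣXΣY) / √[(nΣX² − (ΣX)²)(nΣY² − (ΣY)²)]
Numerator: 15×10383.25 − 388.9×354.2 = 18000.37
Denominator: √[(177500.85 − 151243.21)(142877.1 − 125457.64)] = √[26257.64 × 17419.46] = 21386.7695
r = 18000.37 / 21386.7695 ≈ 0.842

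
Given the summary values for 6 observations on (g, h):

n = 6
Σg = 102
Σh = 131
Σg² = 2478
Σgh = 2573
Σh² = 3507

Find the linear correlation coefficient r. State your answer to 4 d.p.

r = (nΣgh − ΣgΣh) / √[(nΣg² − (Σg)²)(nΣh² − (Σh)²)]
Numerator: 6×2573 − 102×131 = 2076
Denominator: √[(14868 − 10404)(21042 − 17161)] = √[4464 × 3881] = 4162.3051
r = 2076 / 4162.3051 ≈ 0.4988

0.4988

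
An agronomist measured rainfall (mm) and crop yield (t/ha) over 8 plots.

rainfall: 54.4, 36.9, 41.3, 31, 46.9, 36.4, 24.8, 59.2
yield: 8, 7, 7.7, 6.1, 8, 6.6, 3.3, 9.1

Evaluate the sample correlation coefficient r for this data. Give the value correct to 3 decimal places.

0.901

n = 8, Σx = 330.9, Σy = 55.8, Σx² = 14631.91, Σy² = 410.76, Σxy = 2436.61
nΣxy − ΣxΣy = 19492.88 − 18464.22 = 1028.66
nΣx² − (Σx)² = 117055.28 − 109494.81 = 7560.47; nΣy² − (Σy)² = 3286.08 − 3113.64 = 172.44
r = 1028.66 / √(7560.47 × 172.44) = 1028.66 / 1141.8088 ≈ 0.901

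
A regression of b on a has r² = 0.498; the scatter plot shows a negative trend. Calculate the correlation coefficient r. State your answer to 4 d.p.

|r| = √0.498 = 0.7057
The association is negative, so r = −0.7057.

-0.7057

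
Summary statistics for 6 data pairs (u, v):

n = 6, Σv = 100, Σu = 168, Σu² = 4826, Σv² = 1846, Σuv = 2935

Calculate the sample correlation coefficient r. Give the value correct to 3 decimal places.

r = (nΣuv − ΣuΣv) / √[(nΣu² − (Σu)²)(nΣv² − (Σv)²)]
Numerator: 6×2935 − 168×100 = 810
Denominator: √[(28956 − 28224)(11076 − 10000)] = √[732 × 1076] = 887.4863
r = 810 / 887.4863 ≈ 0.913

0.913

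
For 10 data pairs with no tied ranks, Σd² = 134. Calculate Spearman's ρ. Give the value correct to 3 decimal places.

0.188

ρ = 1 − 6Σd² / [n(n²−1)] = 1 − 6×134 / (10×99)
  = 1 − 804/990 = 1 − 0.8121 ≈ 0.188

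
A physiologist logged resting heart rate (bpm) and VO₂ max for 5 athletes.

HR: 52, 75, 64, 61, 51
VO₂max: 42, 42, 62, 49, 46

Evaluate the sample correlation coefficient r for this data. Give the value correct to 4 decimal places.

n = 5, Σx = 303, Σy = 241, Σx² = 18747, Σy² = 11889, Σxy = 14637
nΣxy − ΣxΣy = 73185 − 73023 = 162
nΣx² − (Σx)² = 93735 − 91809 = 1926; nΣy² − (Σy)² = 59445 − 58081 = 1364
r = 162 / √(1926 × 1364) = 162 / 1620.8220 ≈ 0.0999

0.0999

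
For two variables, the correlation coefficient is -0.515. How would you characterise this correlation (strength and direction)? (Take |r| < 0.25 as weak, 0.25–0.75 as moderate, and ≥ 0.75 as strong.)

r = -0.515 < 0 so the relationship is negative.
|r| = 0.515, which falls in the moderate range.

moderate negative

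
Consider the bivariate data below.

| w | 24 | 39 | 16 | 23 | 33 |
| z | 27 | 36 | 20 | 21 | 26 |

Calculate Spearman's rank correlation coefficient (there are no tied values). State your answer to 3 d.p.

Rank w: 3, 5, 1, 2, 4
Rank z: 4, 5, 1, 2, 3
d = rank(w) − rank(z): -1, 0, 0, 0, 1; Σd² = 2
ρ = 1 − 6Σd² / [n(n²−1)] = 1 − 6×2 / (5×24) = 1 − 12/120 ≈ 0.900

0.900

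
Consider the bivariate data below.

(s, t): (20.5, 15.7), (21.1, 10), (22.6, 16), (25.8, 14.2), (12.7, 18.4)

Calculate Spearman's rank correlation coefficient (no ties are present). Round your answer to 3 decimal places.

Rank s: 2, 3, 4, 5, 1
Rank t: 3, 1, 4, 2, 5
d = rank(s) − rank(t): -1, 2, 0, 3, -4; Σd² = 30
ρ = 1 − 6Σd² / [n(n²−1)] = 1 − 6×30 / (5×24) = 1 − 180/120 ≈ -0.500

-0.500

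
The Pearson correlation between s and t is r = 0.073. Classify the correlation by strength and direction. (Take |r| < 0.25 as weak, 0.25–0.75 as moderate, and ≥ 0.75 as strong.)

r = 0.073 > 0 so the relationship is positive.
|r| = 0.073, which falls in the weak range.

weak positive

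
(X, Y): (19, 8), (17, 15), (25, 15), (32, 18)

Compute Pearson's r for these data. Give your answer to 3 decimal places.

n = 4, ΣX = 93, ΣY = 56, ΣX² = 2299, ΣY² = 838, ΣXY = 1358
nΣXY − ΣXΣY = 5432 − 5208 = 224
nΣX² − (ΣX)² = 9196 − 8649 = 547; nΣY² − (ΣY)² = 3352 − 3136 = 216
r = 224 / √(547 × 216) = 224 / 343.7325 ≈ 0.652

0.652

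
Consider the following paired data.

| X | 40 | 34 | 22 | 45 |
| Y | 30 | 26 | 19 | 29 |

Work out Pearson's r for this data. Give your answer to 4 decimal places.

0.9547

n = 4, ΣX = 141, ΣY = 104, ΣX² = 5265, ΣY² = 2778, ΣXY = 3807
nΣXY − ΣXΣY = 15228 − 14664 = 564
nΣX² − (ΣX)² = 21060 − 19881 = 1179; nΣY² − (ΣY)² = 11112 − 10816 = 296
r = 564 / √(1179 × 296) = 564 / 590.7487 ≈ 0.9547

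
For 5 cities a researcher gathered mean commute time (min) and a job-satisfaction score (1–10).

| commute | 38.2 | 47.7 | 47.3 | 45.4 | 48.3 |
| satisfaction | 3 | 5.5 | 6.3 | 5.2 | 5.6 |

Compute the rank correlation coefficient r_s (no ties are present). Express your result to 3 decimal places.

0.700

Rank commute: 1, 4, 3, 2, 5
Rank satisfaction: 1, 3, 5, 2, 4
d = rank(commute) − rank(satisfaction): 0, 1, -2, 0, 1; Σd² = 6
ρ = 1 − 6Σd² / [n(n²−1)] = 1 − 6×6 / (5×24) = 1 − 36/120 ≈ 0.700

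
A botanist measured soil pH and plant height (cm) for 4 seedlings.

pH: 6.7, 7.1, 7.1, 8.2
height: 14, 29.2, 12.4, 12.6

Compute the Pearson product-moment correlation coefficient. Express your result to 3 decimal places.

-0.234

n = 4, Σx = 29.1, Σy = 68.2, Σx² = 212.95, Σy² = 1361.16, Σxy = 492.48
nΣxy − ΣxΣy = 1969.92 − 1984.62 = -14.7
nΣx² − (Σx)² = 851.8 − 846.81 = 4.99; nΣy² − (Σy)² = 5444.64 − 4651.24 = 793.4
r = -14.7 / √(4.99 × 793.4) = -14.7 / 62.9211 ≈ -0.234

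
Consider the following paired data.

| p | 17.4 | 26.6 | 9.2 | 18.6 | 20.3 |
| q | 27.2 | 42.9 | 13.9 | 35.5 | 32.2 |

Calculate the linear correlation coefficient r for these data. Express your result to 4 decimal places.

0.9678

n = 5, Σp = 92.1, Σq = 151.7, Σp² = 1853.01, Σq² = 5070.55, Σpq = 3056.26
nΣpq − ΣpΣq = 15281.3 − 13971.57 = 1309.73
nΣp² − (Σp)² = 9265.05 − 8482.41 = 782.64; nΣq² − (Σq)² = 25352.75 − 23012.89 = 2339.86
r = 1309.73 / √(782.64 × 2339.86) = 1309.73 / 1353.2435 ≈ 0.9678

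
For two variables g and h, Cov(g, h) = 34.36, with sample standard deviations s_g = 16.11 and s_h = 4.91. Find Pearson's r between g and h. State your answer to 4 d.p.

r = Cov(g,h) / (s_g · s_h) = 34.36 / (16.11 × 4.91)
  = 34.36 / 79.1001 ≈ 0.4344

0.4344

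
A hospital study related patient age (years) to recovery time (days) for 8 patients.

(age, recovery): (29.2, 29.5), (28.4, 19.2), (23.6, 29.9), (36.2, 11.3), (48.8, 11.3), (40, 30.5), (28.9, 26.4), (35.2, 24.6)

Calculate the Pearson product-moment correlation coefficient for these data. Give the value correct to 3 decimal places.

n = 8, Σx = 270.3, Σy = 182.7, Σx² = 9582.29, Σy² = 4620.65, Σxy = 5921.7
nΣxy − ΣxΣy = 47373.6 − 49383.81 = -2010.21
nΣx² − (Σx)² = 76658.32 − 73062.09 = 3596.23; nΣy² − (Σy)² = 36965.2 − 33379.29 = 3585.91
r = -2010.21 / √(3596.23 × 3585.91) = -2010.21 / 3591.0663 ≈ -0.560

-0.560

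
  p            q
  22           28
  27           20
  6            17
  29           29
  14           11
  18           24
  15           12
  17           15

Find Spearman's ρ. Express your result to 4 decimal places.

Rank p: 6, 7, 1, 8, 2, 5, 3, 4
Rank q: 7, 5, 4, 8, 1, 6, 2, 3
d = rank(p) − rank(q): -1, 2, -3, 0, 1, -1, 1, 1; Σd² = 18
ρ = 1 − 6Σd² / [n(n²−1)] = 1 − 6×18 / (8×63) = 1 − 108/504 ≈ 0.7857

0.7857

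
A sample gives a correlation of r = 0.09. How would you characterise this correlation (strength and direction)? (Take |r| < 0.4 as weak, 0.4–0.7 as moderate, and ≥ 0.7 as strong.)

r = 0.09 > 0 so the relationship is positive.
|r| = 0.09, which falls in the weak range.

weak positive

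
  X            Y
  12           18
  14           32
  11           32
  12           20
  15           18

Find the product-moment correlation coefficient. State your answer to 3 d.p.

-0.207

n = 5, ΣX = 64, ΣY = 120, ΣX² = 830, ΣY² = 3096, ΣXY = 1526
nΣXY − ΣXΣY = 7630 − 7680 = -50
nΣX² − (ΣX)² = 4150 − 4096 = 54; nΣY² − (ΣY)² = 15480 − 14400 = 1080
r = -50 / √(54 × 1080) = -50 / 241.4953 ≈ -0.207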